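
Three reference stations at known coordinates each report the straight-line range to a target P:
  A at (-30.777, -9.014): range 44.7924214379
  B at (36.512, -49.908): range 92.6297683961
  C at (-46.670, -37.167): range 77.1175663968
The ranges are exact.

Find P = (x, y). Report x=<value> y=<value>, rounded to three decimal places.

eq1: (x + 30.777)² + (y + 9.014)² = 44.7924214379²
eq2: (x − 36.512)² + (y + 49.908)² = 92.6297683961²
eq3: (x + 46.670)² + (y + 37.167)² = 77.1175663968²
eq3−eq1, eq3−eq2 (x²,y² cancel):
  31.786·x + 56.306·y = 1409.759165
  166.364·x − 25.482·y = -2368.695127
det = 31.786·-25.482 − 56.306·166.364 = -10177.262236
x = (1409.759165·-25.482 − 56.306·-2368.695127) / -10177.262236 = -9.575096
y = (31.786·-2368.695127 − 1409.759165·166.364) / -10177.262236 = 30.442816

x=-9.575 y=30.443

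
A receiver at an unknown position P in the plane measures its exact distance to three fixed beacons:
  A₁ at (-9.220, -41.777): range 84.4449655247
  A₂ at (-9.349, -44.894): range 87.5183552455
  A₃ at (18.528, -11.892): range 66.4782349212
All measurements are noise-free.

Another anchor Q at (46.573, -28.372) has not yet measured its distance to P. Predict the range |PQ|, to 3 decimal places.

eq1: (x + 9.220)² + (y + 41.777)² = 84.4449655247²
eq2: (x + 9.349)² + (y + 44.894)² = 87.5183552455²
eq3: (x − 18.528)² + (y + 11.892)² = 66.4782349212²
eq3−eq1, eq3−eq2 (x²,y² cancel):
  -55.496·x − 59.770·y = -1365.976803
  -55.754·x − 66.004·y = -1621.938198
det = -55.496·-66.004 − -59.770·-55.754 = 330.541404
x = (-1365.976803·-66.004 − -59.770·-1621.938198) / 330.541404 = -20.521826
y = (-55.496·-1621.938198 − -1365.976803·-55.754) / 330.541404 = 41.908249
|P − Q| = √((-20.521826 − 46.573)² + (41.908249 − -28.372)²) = 97.164958

97.165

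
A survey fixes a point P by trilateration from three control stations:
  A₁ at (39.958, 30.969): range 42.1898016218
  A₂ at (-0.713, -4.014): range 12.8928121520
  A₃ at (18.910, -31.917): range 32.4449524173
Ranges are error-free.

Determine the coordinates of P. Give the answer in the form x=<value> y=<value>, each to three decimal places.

x=11.633 y=-0.299

eq1: (x − 39.958)² + (y − 30.969)² = 42.1898016218²
eq2: (x + 0.713)² + (y + 4.014)² = 12.8928121520²
eq3: (x − 18.910)² + (y + 31.917)² = 32.4449524173²
eq1−eq2, eq1−eq3 (x²,y² cancel):
  -81.342·x − 69.966·y = -925.345404
  -42.096·x − 125.772·y = -452.133312
det = -81.342·-125.772 − -69.966·-42.096 = 7285.257288
x = (-925.345404·-125.772 − -69.966·-452.133312) / 7285.257288 = 11.632888
y = (-81.342·-452.133312 − -925.345404·-42.096) / 7285.257288 = -0.298673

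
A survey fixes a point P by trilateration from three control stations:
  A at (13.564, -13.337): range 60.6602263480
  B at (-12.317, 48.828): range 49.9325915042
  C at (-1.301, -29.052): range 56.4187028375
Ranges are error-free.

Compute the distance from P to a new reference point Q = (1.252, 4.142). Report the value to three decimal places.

eq1: (x − 13.564)² + (y + 13.337)² = 60.6602263480²
eq2: (x + 12.317)² + (y − 48.828)² = 49.9325915042²
eq3: (x + 1.301)² + (y + 29.052)² = 56.4187028375²
eq3−eq1, eq3−eq2 (x²,y² cancel):
  29.730·x + 31.430·y = -980.446671
  -22.032·x + 155.760·y = 2379.977104
det = 29.730·155.760 − 31.430·-22.032 = 5323.210560
x = (-980.446671·155.760 − 31.430·2379.977104) / 5323.210560 = -42.740570
y = (29.730·2379.977104 − -980.446671·-22.032) / 5323.210560 = 9.234186
|P − Q| = √((-42.740570 − 1.252)² + (9.234186 − 4.142)²) = 44.286302

44.286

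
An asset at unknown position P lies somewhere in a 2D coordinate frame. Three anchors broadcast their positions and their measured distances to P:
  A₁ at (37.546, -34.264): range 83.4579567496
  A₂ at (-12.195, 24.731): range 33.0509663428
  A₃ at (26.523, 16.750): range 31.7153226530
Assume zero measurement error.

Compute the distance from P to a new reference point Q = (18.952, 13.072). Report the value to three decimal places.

eq1: (x − 37.546)² + (y + 34.264)² = 83.4579567496²
eq2: (x + 12.195)² + (y − 24.731)² = 33.0509663428²
eq3: (x − 26.523)² + (y − 16.750)² = 31.7153226530²
eq2−eq1, eq2−eq3 (x²,y² cancel):
  99.482·x − 117.990·y = -4049.480743
  77.436·x − 15.962·y = 310.196328
det = 99.482·-15.962 − -117.990·77.436 = 7548.741956
x = (-4049.480743·-15.962 − -117.990·310.196328) / 7548.741956 = 13.411225
y = (99.482·310.196328 − -4049.480743·77.436) / 7548.741956 = 45.628072
|P − Q| = √((13.411225 − 18.952)² + (45.628072 − 13.072)²) = 33.024203

33.024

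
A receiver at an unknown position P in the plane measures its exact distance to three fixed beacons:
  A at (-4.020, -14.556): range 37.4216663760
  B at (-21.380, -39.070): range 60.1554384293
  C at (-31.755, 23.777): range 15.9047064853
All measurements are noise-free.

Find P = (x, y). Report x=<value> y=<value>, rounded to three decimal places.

eq1: (x + 4.020)² + (y + 14.556)² = 37.4216663760²
eq2: (x + 21.380)² + (y + 39.070)² = 60.1554384293²
eq3: (x + 31.755)² + (y − 23.777)² = 15.9047064853²
eq1−eq2, eq1−eq3 (x²,y² cancel):
  -34.720·x − 49.028·y = -462.763894
  -55.470·x + 76.666·y = 2493.109644
det = -34.720·76.666 − -49.028·-55.470 = -5381.426680
x = (-462.763894·76.666 − -49.028·2493.109644) / -5381.426680 = -16.120989
y = (-34.720·2493.109644 − -462.763894·-55.470) / -5381.426680 = 20.855116

x=-16.121 y=20.855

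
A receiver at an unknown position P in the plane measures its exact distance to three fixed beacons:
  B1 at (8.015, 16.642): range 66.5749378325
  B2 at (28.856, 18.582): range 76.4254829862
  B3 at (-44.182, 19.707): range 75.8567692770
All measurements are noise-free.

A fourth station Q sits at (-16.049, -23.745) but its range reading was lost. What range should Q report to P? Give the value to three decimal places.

24.840

eq1: (x − 8.015)² + (y − 16.642)² = 66.5749378325²
eq2: (x − 28.856)² + (y − 18.582)² = 76.4254829862²
eq3: (x + 44.182)² + (y − 19.707)² = 75.8567692770²
eq1−eq3, eq1−eq2 (x²,y² cancel):
  -104.394·x + 6.130·y = 677.191486
  41.682·x + 3.880·y = -571.869031
det = -104.394·3.880 − 6.130·41.682 = -660.559380
x = (677.191486·3.880 − 6.130·-571.869031) / -660.559380 = -9.284646
y = (-104.394·-571.869031 − 677.191486·41.682) / -660.559380 = -47.645982
|P − Q| = √((-9.284646 − -16.049)² + (-47.645982 − -23.745)²) = 24.839755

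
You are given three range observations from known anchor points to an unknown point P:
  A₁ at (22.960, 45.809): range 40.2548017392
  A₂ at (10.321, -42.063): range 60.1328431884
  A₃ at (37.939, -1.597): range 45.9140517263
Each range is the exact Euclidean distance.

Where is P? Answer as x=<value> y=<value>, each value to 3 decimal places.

x=-4.365 y=16.249

eq1: (x − 22.960)² + (y − 45.809)² = 40.2548017392²
eq2: (x − 10.321)² + (y + 42.063)² = 60.1328431884²
eq3: (x − 37.939)² + (y + 1.597)² = 45.9140517263²
eq2−eq3, eq2−eq1 (x²,y² cancel):
  55.236·x + 80.932·y = 1073.957804
  25.278·x + 175.744·y = 2745.316838
det = 55.236·175.744 − 80.932·25.278 = 7661.596488
x = (1073.957804·175.744 − 80.932·2745.316838) / 7661.596488 = -4.364931
y = (55.236·2745.316838 − 1073.957804·25.278) / 7661.596488 = 16.248939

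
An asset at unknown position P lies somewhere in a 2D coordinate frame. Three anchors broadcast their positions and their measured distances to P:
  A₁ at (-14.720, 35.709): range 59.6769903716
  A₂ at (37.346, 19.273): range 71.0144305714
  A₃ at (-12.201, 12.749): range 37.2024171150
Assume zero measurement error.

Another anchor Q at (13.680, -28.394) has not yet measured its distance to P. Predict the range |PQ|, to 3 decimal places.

eq1: (x + 14.720)² + (y − 35.709)² = 59.6769903716²
eq2: (x − 37.346)² + (y − 19.273)² = 71.0144305714²
eq3: (x + 12.201)² + (y − 12.749)² = 37.2024171150²
eq3−eq2, eq3−eq1 (x²,y² cancel):
  99.094·x + 13.048·y = -2204.258667
  -5.038·x + 45.920·y = -996.913662
det = 99.094·45.920 − 13.048·-5.038 = 4616.132304
x = (-2204.258667·45.920 − 13.048·-996.913662) / 4616.132304 = -19.109467
y = (99.094·-996.913662 − -2204.258667·-5.038) / 4616.132304 = -23.806341
|P − Q| = √((-19.109467 − 13.680)² + (-23.806341 − -28.394)²) = 33.108847

33.109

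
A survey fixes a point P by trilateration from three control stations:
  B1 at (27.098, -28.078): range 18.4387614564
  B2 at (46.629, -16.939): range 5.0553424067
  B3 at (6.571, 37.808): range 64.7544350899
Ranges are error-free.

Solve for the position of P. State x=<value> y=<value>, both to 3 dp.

eq1: (x − 27.098)² + (y + 28.078)² = 18.4387614564²
eq2: (x − 46.629)² + (y + 16.939)² = 5.0553424067²
eq3: (x − 6.571)² + (y − 37.808)² = 64.7544350899²
eq2−eq3, eq2−eq1 (x²,y² cancel):
  -80.116·x + 109.494·y = -5156.150834
  -39.062·x − 22.278·y = -1252.949111
det = -80.116·-22.278 − 109.494·-39.062 = 6061.878876
x = (-5156.150834·-22.278 − 109.494·-1252.949111) / 6061.878876 = 41.581025
y = (-80.116·-1252.949111 − -5156.150834·-39.062) / 6061.878876 = -16.666168

x=41.581 y=-16.666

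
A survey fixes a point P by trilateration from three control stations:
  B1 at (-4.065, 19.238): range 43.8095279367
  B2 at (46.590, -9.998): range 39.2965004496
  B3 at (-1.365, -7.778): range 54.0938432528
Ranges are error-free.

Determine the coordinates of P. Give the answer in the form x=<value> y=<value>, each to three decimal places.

x=38.752 y=28.509

eq1: (x + 4.065)² + (y − 19.238)² = 43.8095279367²
eq2: (x − 46.590)² + (y + 9.998)² = 39.2965004496²
eq3: (x + 1.365)² + (y + 7.778)² = 54.0938432528²
eq2−eq1, eq2−eq3 (x²,y² cancel):
  -101.310·x + 58.472·y = -2259.023025
  -95.910·x + 4.440·y = -3590.156525
det = -101.310·4.440 − 58.472·-95.910 = 5158.233120
x = (-2259.023025·4.440 − 58.472·-3590.156525) / 5158.233120 = 38.752333
y = (-101.310·-3590.156525 − -2259.023025·-95.910) / 5158.233120 = 28.508960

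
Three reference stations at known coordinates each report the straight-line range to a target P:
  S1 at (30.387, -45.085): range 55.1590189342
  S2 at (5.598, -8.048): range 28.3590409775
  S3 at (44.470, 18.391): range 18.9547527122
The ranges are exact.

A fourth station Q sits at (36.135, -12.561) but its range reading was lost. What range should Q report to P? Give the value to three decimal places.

24.163

eq1: (x − 30.387)² + (y + 45.085)² = 55.1590189342²
eq2: (x − 5.598)² + (y + 8.048)² = 28.3590409775²
eq3: (x − 44.470)² + (y − 18.391)² = 18.9547527122²
eq2−eq1, eq2−eq3 (x²,y² cancel):
  49.578·x − 74.074·y = 621.636921
  77.744·x + 52.878·y = 2664.654428
det = 49.578·52.878 − -74.074·77.744 = 8380.394540
x = (621.636921·52.878 − -74.074·2664.654428) / 8380.394540 = 27.475142
y = (49.578·2664.654428 − 621.636921·77.744) / 8380.394540 = 9.997106
|P − Q| = √((27.475142 − 36.135)² + (9.997106 − -12.561)²) = 24.163222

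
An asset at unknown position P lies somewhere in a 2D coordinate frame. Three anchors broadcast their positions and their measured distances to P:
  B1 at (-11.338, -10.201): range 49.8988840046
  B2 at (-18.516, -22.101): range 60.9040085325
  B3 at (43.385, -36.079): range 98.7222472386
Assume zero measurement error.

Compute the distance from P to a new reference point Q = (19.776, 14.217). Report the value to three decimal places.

47.595

eq1: (x + 11.338)² + (y + 10.201)² = 49.8988840046²
eq2: (x + 18.516)² + (y + 22.101)² = 60.9040085325²
eq3: (x − 43.385)² + (y + 36.079)² = 98.7222472386²
eq1−eq3, eq1−eq2 (x²,y² cancel):
  109.446·x − 51.756·y = -4304.841654
  -14.356·x − 23.800·y = -620.713818
det = 109.446·-23.800 − -51.756·-14.356 = -3347.823936
x = (-4304.841654·-23.800 − -51.756·-620.713818) / -3347.823936 = -21.007546
y = (109.446·-620.713818 − -4304.841654·-14.356) / -3347.823936 = 38.752023
|P − Q| = √((-21.007546 − 19.776)² + (38.752023 − 14.217)²) = 47.594801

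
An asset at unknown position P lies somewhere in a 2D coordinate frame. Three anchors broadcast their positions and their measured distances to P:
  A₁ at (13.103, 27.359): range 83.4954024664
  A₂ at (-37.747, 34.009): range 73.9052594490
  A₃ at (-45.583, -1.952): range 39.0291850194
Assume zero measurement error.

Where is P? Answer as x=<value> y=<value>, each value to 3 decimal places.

eq1: (x − 13.103)² + (y − 27.359)² = 83.4954024664²
eq2: (x + 37.747)² + (y − 34.009)² = 73.9052594490²
eq3: (x + 45.583)² + (y + 1.952)² = 39.0291850194²
eq1−eq3, eq1−eq2 (x²,y² cancel):
  -117.372·x − 58.622·y = 6609.621653
  -101.700·x + 13.300·y = 3170.739459
det = -117.372·13.300 − -58.622·-101.700 = -7522.905000
x = (6609.621653·13.300 − -58.622·3170.739459) / -7522.905000 = -36.393263
y = (-117.372·3170.739459 − 6609.621653·-101.700) / -7522.905000 = -39.883860

x=-36.393 y=-39.884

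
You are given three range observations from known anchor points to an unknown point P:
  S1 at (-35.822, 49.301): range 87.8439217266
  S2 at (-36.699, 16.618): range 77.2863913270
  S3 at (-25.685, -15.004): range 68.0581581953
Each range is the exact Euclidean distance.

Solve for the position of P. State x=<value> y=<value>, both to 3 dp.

eq1: (x + 35.822)² + (y − 49.301)² = 87.8439217266²
eq2: (x + 36.699)² + (y − 16.618)² = 77.2863913270²
eq3: (x + 25.685)² + (y + 15.004)² = 68.0581581953²
eq2−eq1, eq2−eq3 (x²,y² cancel):
  1.754·x + 65.366·y = 347.461460
  22.028·x − 63.244·y = 603.138103
det = 1.754·-63.244 − 65.366·22.028 = -1550.812224
x = (347.461460·-63.244 − 65.366·603.138103) / -1550.812224 = 39.591884
y = (1.754·603.138103 − 347.461460·22.028) / -1550.812224 = 4.253240

x=39.592 y=4.253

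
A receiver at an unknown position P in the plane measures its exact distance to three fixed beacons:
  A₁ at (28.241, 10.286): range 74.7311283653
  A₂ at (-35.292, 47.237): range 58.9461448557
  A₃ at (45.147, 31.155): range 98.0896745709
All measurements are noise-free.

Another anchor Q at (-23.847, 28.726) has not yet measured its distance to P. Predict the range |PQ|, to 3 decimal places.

eq1: (x − 28.241)² + (y − 10.286)² = 74.7311283653²
eq2: (x + 35.292)² + (y − 47.237)² = 58.9461448557²
eq3: (x − 45.147)² + (y − 31.155)² = 98.0896745709²
eq2−eq3, eq2−eq1 (x²,y² cancel):
  160.878·x − 32.164·y = -6614.910063
  127.066·x − 73.902·y = -4683.597109
det = 160.878·-73.902 − -32.164·127.066 = -7802.255132
x = (-6614.910063·-73.902 − -32.164·-4683.597109) / -7802.255132 = -43.347963
y = (160.878·-4683.597109 − -6614.910063·127.066) / -7802.255132 = -11.156060
|P − Q| = √((-43.347963 − -23.847)² + (-11.156060 − 28.726)²) = 44.394440

44.394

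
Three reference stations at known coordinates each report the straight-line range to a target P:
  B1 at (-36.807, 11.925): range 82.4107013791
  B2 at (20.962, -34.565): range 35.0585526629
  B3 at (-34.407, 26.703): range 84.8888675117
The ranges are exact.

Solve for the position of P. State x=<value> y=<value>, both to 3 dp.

x=43.276 y=-7.524

eq1: (x + 36.807)² + (y − 11.925)² = 82.4107013791²
eq2: (x − 20.962)² + (y + 34.565)² = 35.0585526629²
eq3: (x + 34.407)² + (y − 26.703)² = 84.8888675117²
eq3−eq2, eq3−eq1 (x²,y² cancel):
  110.738·x − 122.536·y = 5714.270524
  -4.800·x − 29.556·y = 14.665142
det = 110.738·-29.556 − -122.536·-4.800 = -3861.145128
x = (5714.270524·-29.556 − -122.536·14.665142) / -3861.145128 = 43.275755
y = (110.738·14.665142 − 5714.270524·-4.800) / -3861.145128 = -7.524319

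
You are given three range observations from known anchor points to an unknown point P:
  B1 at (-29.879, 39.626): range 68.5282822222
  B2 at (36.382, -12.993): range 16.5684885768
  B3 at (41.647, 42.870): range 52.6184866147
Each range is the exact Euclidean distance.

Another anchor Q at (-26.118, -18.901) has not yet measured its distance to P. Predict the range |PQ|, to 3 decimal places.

49.394

eq1: (x + 29.879)² + (y − 39.626)² = 68.5282822222²
eq2: (x − 36.382)² + (y + 12.993)² = 16.5684885768²
eq3: (x − 41.647)² + (y − 42.870)² = 52.6184866147²
eq3−eq1, eq3−eq2 (x²,y² cancel):
  -143.052·x − 6.488·y = -3036.755323
  -10.530·x − 111.726·y = 414.348784
det = -143.052·-111.726 − -6.488·-10.530 = 15914.309112
x = (-3036.755323·-111.726 − -6.488·414.348784) / 15914.309112 = 21.488386
y = (-143.052·414.348784 − -3036.755323·-10.530) / 15914.309112 = -5.733862
|P − Q| = √((21.488386 − -26.118)² + (-5.733862 − -18.901)²) = 49.393740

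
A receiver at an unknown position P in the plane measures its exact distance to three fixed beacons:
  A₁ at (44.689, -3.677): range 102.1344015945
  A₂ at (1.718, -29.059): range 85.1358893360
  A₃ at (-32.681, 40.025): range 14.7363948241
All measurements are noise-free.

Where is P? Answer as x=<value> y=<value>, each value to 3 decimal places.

x=-47.411 y=40.472

eq1: (x − 44.689)² + (y + 3.677)² = 102.1344015945²
eq2: (x − 1.718)² + (y + 29.059)² = 85.1358893360²
eq3: (x + 32.681)² + (y − 40.025)² = 14.7363948241²
eq1−eq3, eq1−eq2 (x²,y² cancel):
  -154.740·x + 87.404·y = 10873.695993
  -85.942·x − 50.764·y = 2020.066291
det = -154.740·-50.764 − 87.404·-85.942 = 15366.895928
x = (10873.695993·-50.764 − 87.404·2020.066291) / 15366.895928 = -47.410627
y = (-154.740·2020.066291 − 10873.695993·-85.942) / 15366.895928 = 40.471552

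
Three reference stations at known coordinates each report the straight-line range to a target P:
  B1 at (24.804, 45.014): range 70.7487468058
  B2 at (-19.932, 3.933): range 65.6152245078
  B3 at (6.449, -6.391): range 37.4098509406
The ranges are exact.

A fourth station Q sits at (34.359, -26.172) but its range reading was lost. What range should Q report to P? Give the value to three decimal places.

eq1: (x − 24.804)² + (y − 45.014)² = 70.7487468058²
eq2: (x + 19.932)² + (y − 3.933)² = 65.6152245078²
eq3: (x − 6.449)² + (y + 6.391)² = 37.4098509406²
eq3−eq2, eq3−eq1 (x²,y² cancel):
  -52.762·x + 20.648·y = -2575.542109
  36.710·x + 102.810·y = -1046.824097
det = -52.762·102.810 − 20.648·36.710 = -6182.449300
x = (-2575.542109·102.810 − 20.648·-1046.824097) / -6182.449300 = 39.333385
y = (-52.762·-1046.824097 − -2575.542109·36.710) / -6182.449300 = -24.226755
|P − Q| = √((39.333385 − 34.359)² + (-24.226755 − -26.172)²) = 5.341207

5.341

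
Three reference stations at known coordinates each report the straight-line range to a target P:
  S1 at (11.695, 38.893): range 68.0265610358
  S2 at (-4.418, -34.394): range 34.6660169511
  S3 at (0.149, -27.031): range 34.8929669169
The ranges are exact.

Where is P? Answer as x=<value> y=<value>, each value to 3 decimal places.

eq1: (x − 11.695)² + (y − 38.893)² = 68.0265610358²
eq2: (x + 4.418)² + (y + 34.394)² = 34.6660169511²
eq3: (x − 0.149)² + (y + 27.031)² = 34.8929669169²
eq2−eq3, eq2−eq1 (x²,y² cancel):
  9.134·x + 14.726·y = -487.555207
  32.226·x + 146.574·y = -2978.907761
det = 9.134·146.574 − 14.726·32.226 = 864.246840
x = (-487.555207·146.574 − 14.726·-2978.907761) / 864.246840 = -31.930138
y = (9.134·-2978.907761 − -487.555207·32.226) / 864.246840 = -13.303363

x=-31.930 y=-13.303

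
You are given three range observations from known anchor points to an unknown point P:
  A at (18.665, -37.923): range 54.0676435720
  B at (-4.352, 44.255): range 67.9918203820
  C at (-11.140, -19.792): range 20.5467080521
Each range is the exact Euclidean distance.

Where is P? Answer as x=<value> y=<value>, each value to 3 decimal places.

x=-31.611 y=-18.033

eq1: (x − 18.665)² + (y + 37.923)² = 54.0676435720²
eq2: (x + 4.352)² + (y − 44.255)² = 67.9918203820²
eq3: (x + 11.140)² + (y + 19.792)² = 20.5467080521²
eq3−eq2, eq3−eq1 (x²,y² cancel):
  13.576·x + 128.094·y = -2739.098362
  59.610·x − 36.262·y = -1230.429580
det = 13.576·-36.262 − 128.094·59.610 = -8127.976252
x = (-2739.098362·-36.262 − 128.094·-1230.429580) / -8127.976252 = -31.611292
y = (13.576·-1230.429580 − -2739.098362·59.610) / -8127.976252 = -18.033190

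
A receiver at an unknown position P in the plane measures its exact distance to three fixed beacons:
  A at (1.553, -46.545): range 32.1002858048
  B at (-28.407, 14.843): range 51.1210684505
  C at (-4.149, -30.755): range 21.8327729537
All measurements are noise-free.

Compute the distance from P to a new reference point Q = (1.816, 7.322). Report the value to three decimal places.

eq1: (x − 1.553)² + (y + 46.545)² = 32.1002858048²
eq2: (x + 28.407)² + (y − 14.843)² = 51.1210684505²
eq3: (x + 4.149)² + (y + 30.755)² = 21.8327729537²
eq3−eq2, eq3−eq1 (x²,y² cancel):
  -48.516·x + 91.196·y = -2072.505593
  11.404·x − 31.580·y = 652.006234
det = -48.516·-31.580 − 91.196·11.404 = 492.136096
x = (-2072.505593·-31.580 − 91.196·652.006234) / 492.136096 = 12.170142
y = (-48.516·652.006234 − -2072.505593·11.404) / 492.136096 = -16.251360
|P − Q| = √((12.170142 − 1.816)² + (-16.251360 − 7.322)²) = 25.747069

25.747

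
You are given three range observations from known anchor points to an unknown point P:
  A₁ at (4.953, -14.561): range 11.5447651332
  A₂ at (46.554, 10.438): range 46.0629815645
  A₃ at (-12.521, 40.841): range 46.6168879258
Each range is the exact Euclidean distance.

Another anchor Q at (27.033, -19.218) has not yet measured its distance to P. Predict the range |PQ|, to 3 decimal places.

29.201

eq1: (x − 4.953)² + (y + 14.561)² = 11.5447651332²
eq2: (x − 46.554)² + (y − 10.438)² = 46.0629815645²
eq3: (x + 12.521)² + (y − 40.841)² = 46.6168879258²
eq2−eq1, eq2−eq3 (x²,y² cancel):
  -83.202·x − 49.998·y = -51.155161
  -118.150·x + 60.806·y = -502.800007
det = -83.202·60.806 − -49.998·-118.150 = -10966.444512
x = (-51.155161·60.806 − -49.998·-502.800007) / -10966.444512 = 2.575998
y = (-83.202·-502.800007 − -51.155161·-118.150) / -10966.444512 = -3.263590
|P − Q| = √((2.575998 − 27.033)² + (-3.263590 − -19.218)²) = 29.200824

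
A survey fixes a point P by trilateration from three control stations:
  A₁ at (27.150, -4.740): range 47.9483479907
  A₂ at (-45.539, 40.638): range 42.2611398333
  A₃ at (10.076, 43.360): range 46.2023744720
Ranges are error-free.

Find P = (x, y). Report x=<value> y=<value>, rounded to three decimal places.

eq1: (x − 27.150)² + (y + 4.740)² = 47.9483479907²
eq2: (x + 45.539)² + (y − 40.638)² = 42.2611398333²
eq3: (x − 10.076)² + (y − 43.360)² = 46.2023744720²
eq1−eq2, eq1−eq3 (x²,y² cancel):
  -145.378·x + 90.756·y = 3478.697600
  -34.148·x + 96.200·y = 1386.409944
det = -145.378·96.200 − 90.756·-34.148 = -10886.227712
x = (3478.697600·96.200 − 90.756·1386.409944) / -10886.227712 = -19.182557
y = (-145.378·1386.409944 − 3478.697600·-34.148) / -10886.227712 = 7.602536

x=-19.183 y=7.603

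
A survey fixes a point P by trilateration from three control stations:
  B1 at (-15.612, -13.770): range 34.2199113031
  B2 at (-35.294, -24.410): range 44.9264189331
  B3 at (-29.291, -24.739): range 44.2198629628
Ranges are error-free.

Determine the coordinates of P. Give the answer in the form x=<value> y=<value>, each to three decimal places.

eq1: (x + 15.612)² + (y + 13.770)² = 34.2199113031²
eq2: (x + 35.294)² + (y + 24.410)² = 44.9264189331²
eq3: (x + 29.291)² + (y + 24.739)² = 44.2198629628²
eq3−eq2, eq3−eq1 (x²,y² cancel):
  -12.006·x + 0.658·y = 308.546896
  27.358·x + 21.938·y = -252.239407
det = -12.006·21.938 − 0.658·27.358 = -281.389192
x = (308.546896·21.938 − 0.658·-252.239407) / -281.389192 = -24.645138
y = (-12.006·-252.239407 − 308.546896·27.358) / -281.389192 = 19.236132

x=-24.645 y=19.236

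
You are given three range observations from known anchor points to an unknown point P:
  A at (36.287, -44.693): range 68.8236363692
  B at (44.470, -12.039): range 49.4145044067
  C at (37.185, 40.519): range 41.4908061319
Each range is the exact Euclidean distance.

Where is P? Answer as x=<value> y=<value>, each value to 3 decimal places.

x=3.749 y=15.953

eq1: (x − 36.287)² + (y + 44.693)² = 68.8236363692²
eq2: (x − 44.470)² + (y + 12.039)² = 49.4145044067²
eq3: (x − 37.185)² + (y − 40.519)² = 41.4908061319²
eq2−eq3, eq2−eq1 (x²,y² cancel):
  -14.570·x + 105.116·y = 1622.301417
  -16.366·x − 65.308·y = -1103.207480
det = -14.570·-65.308 − 105.116·-16.366 = 2671.866016
x = (1622.301417·-65.308 − 105.116·-1103.207480) / 2671.866016 = 3.748503
y = (-14.570·-1103.207480 − 1622.301417·-16.366) / 2671.866016 = 15.953015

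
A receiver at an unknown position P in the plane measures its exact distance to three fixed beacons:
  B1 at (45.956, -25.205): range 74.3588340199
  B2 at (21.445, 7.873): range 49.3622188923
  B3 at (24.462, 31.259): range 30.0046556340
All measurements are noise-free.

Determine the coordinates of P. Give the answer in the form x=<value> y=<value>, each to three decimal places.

x=48.581 y=49.107

eq1: (x − 45.956)² + (y + 25.205)² = 74.3588340199²
eq2: (x − 21.445)² + (y − 7.873)² = 49.3622188923²
eq3: (x − 24.462)² + (y − 31.259)² = 30.0046556340²
eq3−eq1, eq3−eq2 (x²,y² cancel):
  42.988·x − 112.928·y = -3457.225401
  -6.034·x − 46.772·y = -2589.991665
det = 42.988·-46.772 − -112.928·-6.034 = -2692.042288
x = (-3457.225401·-46.772 − -112.928·-2589.991665) / -2692.042288 = 48.580675
y = (42.988·-2589.991665 − -3457.225401·-6.034) / -2692.042288 = 49.107497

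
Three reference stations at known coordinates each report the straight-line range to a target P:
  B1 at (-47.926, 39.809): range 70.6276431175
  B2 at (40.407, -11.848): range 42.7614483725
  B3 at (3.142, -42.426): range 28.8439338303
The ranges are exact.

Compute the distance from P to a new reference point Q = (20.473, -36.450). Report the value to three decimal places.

eq1: (x + 47.926)² + (y − 39.809)² = 70.6276431175²
eq2: (x − 40.407)² + (y + 11.848)² = 42.7614483725²
eq3: (x − 3.142)² + (y + 42.426)² = 28.8439338303²
eq1−eq2, eq1−eq3 (x²,y² cancel):
  176.666·x − 103.314·y = 1051.165301
  102.136·x − 164.470·y = 2084.471137
det = 176.666·-164.470 − -103.314·102.136 = -18504.178316
x = (1051.165301·-164.470 − -103.314·2084.471137) / -18504.178316 = -2.295152
y = (176.666·2084.471137 − 1051.165301·102.136) / -18504.178316 = -14.099159
|P − Q| = √((-2.295152 − 20.473)² + (-14.099159 − -36.450)²) = 31.905310

31.905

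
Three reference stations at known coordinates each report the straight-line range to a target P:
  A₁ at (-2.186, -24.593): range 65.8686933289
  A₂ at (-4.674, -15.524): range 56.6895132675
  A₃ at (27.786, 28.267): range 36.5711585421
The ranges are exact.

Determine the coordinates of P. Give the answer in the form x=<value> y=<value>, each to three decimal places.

x=-6.445 y=41.138

eq1: (x + 2.186)² + (y + 24.593)² = 65.8686933289²
eq2: (x + 4.674)² + (y + 15.524)² = 56.6895132675²
eq3: (x − 27.786)² + (y − 28.267)² = 36.5711585421²
eq2−eq3, eq2−eq1 (x²,y² cancel):
  64.920·x + 87.582·y = 3184.495510
  4.976·x − 18.138·y = -778.230453
det = 64.920·-18.138 − 87.582·4.976 = -1613.326992
x = (3184.495510·-18.138 − 87.582·-778.230453) / -1613.326992 = -6.445439
y = (64.920·-778.230453 − 3184.495510·4.976) / -1613.326992 = 41.137829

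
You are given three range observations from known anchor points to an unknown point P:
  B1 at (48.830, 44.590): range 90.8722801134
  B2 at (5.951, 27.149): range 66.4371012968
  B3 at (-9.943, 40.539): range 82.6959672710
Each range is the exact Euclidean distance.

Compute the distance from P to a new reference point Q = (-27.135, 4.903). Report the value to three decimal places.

59.411

eq1: (x − 48.830)² + (y − 44.590)² = 90.8722801134²
eq2: (x − 5.951)² + (y − 27.149)² = 66.4371012968²
eq3: (x + 9.943)² + (y − 40.539)² = 82.6959672710²
eq1−eq3, eq1−eq2 (x²,y² cancel):
  -117.546·x − 8.102·y = -1211.214940
  -85.758·x − 34.882·y = 243.728466
det = -117.546·-34.882 − -8.102·-85.758 = 3405.428256
x = (-1211.214940·-34.882 − -8.102·243.728466) / 3405.428256 = 12.986410
y = (-117.546·243.728466 − -1211.214940·-85.758) / 3405.428256 = -38.914541
|P − Q| = √((12.986410 − -27.135)² + (-38.914541 − 4.903)²) = 59.411316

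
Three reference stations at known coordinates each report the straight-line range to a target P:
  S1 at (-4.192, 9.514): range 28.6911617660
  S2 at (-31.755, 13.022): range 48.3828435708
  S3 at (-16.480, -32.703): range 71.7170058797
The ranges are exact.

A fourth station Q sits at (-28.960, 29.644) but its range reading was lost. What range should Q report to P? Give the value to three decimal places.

41.415

eq1: (x + 4.192)² + (y − 9.514)² = 28.6911617660²
eq2: (x + 31.755)² + (y − 13.022)² = 48.3828435708²
eq3: (x + 16.480)² + (y + 32.703)² = 71.7170058797²
eq1−eq3, eq1−eq2 (x²,y² cancel):
  -24.576·x − 84.434·y = -3087.158620
  -55.126·x + 7.016·y = -447.853340
det = -24.576·7.016 − -84.434·-55.126 = -4826.933900
x = (-3087.158620·7.016 − -84.434·-447.853340) / -4826.933900 = 12.321187
y = (-24.576·-447.853340 − -3087.158620·-55.126) / -4826.933900 = 32.976682
|P − Q| = √((12.321187 − -28.960)² + (32.976682 − 29.644)²) = 41.415494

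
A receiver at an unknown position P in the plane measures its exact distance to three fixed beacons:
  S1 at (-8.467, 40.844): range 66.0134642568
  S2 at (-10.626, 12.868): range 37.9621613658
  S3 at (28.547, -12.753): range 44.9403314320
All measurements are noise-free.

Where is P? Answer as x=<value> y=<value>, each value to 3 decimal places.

x=-14.728 y=-24.872

eq1: (x + 8.467)² + (y − 40.844)² = 66.0134642568²
eq2: (x + 10.626)² + (y − 12.868)² = 37.9621613658²
eq3: (x − 28.547)² + (y + 12.753)² = 44.9403314320²
eq2−eq1, eq2−eq3 (x²,y² cancel):
  4.318·x + 55.952·y = -1455.226643
  78.346·x − 51.242·y = 120.565224
det = 4.318·-51.242 − 55.952·78.346 = -4604.878348
x = (-1455.226643·-51.242 − 55.952·120.565224) / -4604.878348 = -14.728480
y = (4.318·120.565224 − -1455.226643·78.346) / -4604.878348 = -24.871838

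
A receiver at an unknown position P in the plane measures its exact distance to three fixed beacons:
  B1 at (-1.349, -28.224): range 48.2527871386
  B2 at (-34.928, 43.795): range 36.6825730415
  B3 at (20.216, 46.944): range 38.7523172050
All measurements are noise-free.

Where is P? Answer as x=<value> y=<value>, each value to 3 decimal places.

eq1: (x + 1.349)² + (y + 28.224)² = 48.2527871386²
eq2: (x + 34.928)² + (y − 43.795)² = 36.6825730415²
eq3: (x − 20.216)² + (y − 46.944)² = 38.7523172050²
eq1−eq2, eq1−eq3 (x²,y² cancel):
  -67.158·x + 144.038·y = 3322.273534
  43.130·x + 150.336·y = 2640.601193
det = -67.158·150.336 − 144.038·43.130 = -16308.624028
x = (3322.273534·150.336 − 144.038·2640.601193) / -16308.624028 = -7.303522
y = (-67.158·2640.601193 − 3322.273534·43.130) / -16308.624028 = 19.659976

x=-7.304 y=19.660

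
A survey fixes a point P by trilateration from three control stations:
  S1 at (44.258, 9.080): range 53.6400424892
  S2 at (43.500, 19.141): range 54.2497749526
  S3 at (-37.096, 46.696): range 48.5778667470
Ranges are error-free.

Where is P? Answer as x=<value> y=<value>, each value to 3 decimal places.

x=-9.335 y=6.832

eq1: (x − 44.258)² + (y − 9.080)² = 53.6400424892²
eq2: (x − 43.500)² + (y − 19.141)² = 54.2497749526²
eq3: (x + 37.096)² + (y − 46.696)² = 48.5778667470²
eq3−eq2, eq3−eq1 (x²,y² cancel):
  161.192·x − 55.110·y = -1881.230696
  162.708·x − 75.232·y = -2032.857689
det = 161.192·-75.232 − -55.110·162.708 = -3159.958664
x = (-1881.230696·-75.232 − -55.110·-2032.857689) / -3159.958664 = -9.334920
y = (161.192·-2032.857689 − -1881.230696·162.708) / -3159.958664 = 6.832087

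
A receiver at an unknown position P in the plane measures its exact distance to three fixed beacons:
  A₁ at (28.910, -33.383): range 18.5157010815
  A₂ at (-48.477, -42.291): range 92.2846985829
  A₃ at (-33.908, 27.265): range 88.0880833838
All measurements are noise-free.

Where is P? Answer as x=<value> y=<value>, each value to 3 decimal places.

eq1: (x − 28.910)² + (y + 33.383)² = 18.5157010815²
eq2: (x + 48.477)² + (y + 42.291)² = 92.2846985829²
eq3: (x + 33.908)² + (y − 27.265)² = 88.0880833838²
eq2−eq3, eq2−eq1 (x²,y² cancel):
  29.138·x + 139.112·y = -1488.460363
  154.774·x + 17.816·y = 5985.298985
det = 29.138·17.816 − 139.112·154.774 = -21011.798080
x = (-1488.460363·17.816 − 139.112·5985.298985) / -21011.798080 = 40.888710
y = (29.138·5985.298985 − -1488.460363·154.774) / -21011.798080 = -19.264158

x=40.889 y=-19.264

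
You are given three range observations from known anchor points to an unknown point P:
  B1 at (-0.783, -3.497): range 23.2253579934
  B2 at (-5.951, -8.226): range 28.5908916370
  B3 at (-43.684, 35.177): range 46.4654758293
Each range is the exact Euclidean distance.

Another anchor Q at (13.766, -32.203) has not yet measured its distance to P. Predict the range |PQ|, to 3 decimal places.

eq1: (x + 0.783)² + (y + 3.497)² = 23.2253579934²
eq2: (x + 5.951)² + (y + 8.226)² = 28.5908916370²
eq3: (x + 43.684)² + (y − 35.177)² = 46.4654758293²
eq2−eq3, eq2−eq1 (x²,y² cancel):
  -75.466·x + 86.806·y = 1701.030349
  10.336·x + 9.458·y = 187.782452
det = -75.466·9.458 − 86.806·10.336 = -1610.984244
x = (1701.030349·9.458 − 86.806·187.782452) / -1610.984244 = 0.131782
y = (-75.466·187.782452 − 1701.030349·10.336) / -1610.984244 = 19.710336
|P − Q| = √((0.131782 − 13.766)² + (19.710336 − -32.203)²) = 53.673889

53.674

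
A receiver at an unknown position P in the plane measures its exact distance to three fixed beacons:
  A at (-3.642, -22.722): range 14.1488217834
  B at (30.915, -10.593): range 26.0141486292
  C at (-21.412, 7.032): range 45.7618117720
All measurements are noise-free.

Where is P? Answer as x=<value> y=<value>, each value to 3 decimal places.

x=10.080 y=-26.170

eq1: (x + 3.642)² + (y + 22.722)² = 14.1488217834²
eq2: (x − 30.915)² + (y + 10.593)² = 26.0141486292²
eq3: (x + 21.412)² + (y − 7.032)² = 45.7618117720²
eq1−eq3, eq1−eq2 (x²,y² cancel):
  -35.540·x + 59.508·y = -1915.584939
  69.114·x + 24.258·y = 61.848655
det = -35.540·24.258 − 59.508·69.114 = -4974.965232
x = (-1915.584939·24.258 − 59.508·61.848655) / -4974.965232 = 10.080221
y = (-35.540·61.848655 − -1915.584939·69.114) / -4974.965232 = -26.170160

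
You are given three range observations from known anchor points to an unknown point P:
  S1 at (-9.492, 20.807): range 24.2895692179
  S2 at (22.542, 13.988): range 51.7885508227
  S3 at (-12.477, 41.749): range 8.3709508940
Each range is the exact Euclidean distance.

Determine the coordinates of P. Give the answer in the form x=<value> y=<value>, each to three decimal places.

x=-20.831 y=42.288

eq1: (x + 9.492)² + (y − 20.807)² = 24.2895692179²
eq2: (x − 22.542)² + (y − 13.988)² = 51.7885508227²
eq3: (x + 12.477)² + (y − 41.749)² = 8.3709508940²
eq3−eq1, eq3−eq2 (x²,y² cancel):
  5.970·x − 41.884·y = -1895.535571
  70.038·x − 55.522·y = -3806.829799
det = 5.970·-55.522 − -41.884·70.038 = 2602.005252
x = (-1895.535571·-55.522 − -41.884·-3806.829799) / 2602.005252 = -20.830601
y = (5.970·-3806.829799 − -1895.535571·70.038) / 2602.005252 = 42.287673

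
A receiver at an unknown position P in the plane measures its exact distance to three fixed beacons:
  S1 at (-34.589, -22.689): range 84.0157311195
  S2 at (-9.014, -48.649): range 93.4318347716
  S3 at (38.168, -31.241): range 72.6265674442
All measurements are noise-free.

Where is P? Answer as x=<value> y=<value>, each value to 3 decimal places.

x=21.866 y=39.532

eq1: (x + 34.589)² + (y + 22.689)² = 84.0157311195²
eq2: (x + 9.014)² + (y + 48.649)² = 93.4318347716²
eq3: (x − 38.168)² + (y + 31.241)² = 72.6265674442²
eq3−eq1, eq3−eq2 (x²,y² cancel):
  -145.514·x + 17.104·y = -2505.631440
  -94.364·x − 34.816·y = -3439.708358
det = -145.514·-34.816 − 17.104·-94.364 = 6680.217280
x = (-2505.631440·-34.816 − 17.104·-3439.708358) / 6680.217280 = 21.865881
y = (-145.514·-3439.708358 − -2505.631440·-94.364) / 6680.217280 = 39.532294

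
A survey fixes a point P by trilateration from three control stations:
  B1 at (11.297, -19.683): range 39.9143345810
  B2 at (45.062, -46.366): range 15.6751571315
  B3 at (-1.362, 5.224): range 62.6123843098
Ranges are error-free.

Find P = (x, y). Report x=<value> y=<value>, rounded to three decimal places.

eq1: (x − 11.297)² + (y + 19.683)² = 39.9143345810²
eq2: (x − 45.062)² + (y + 46.366)² = 15.6751571315²
eq3: (x + 1.362)² + (y − 5.224)² = 62.6123843098²
eq1−eq3, eq1−eq2 (x²,y² cancel):
  -25.318·x + 49.814·y = -2813.054042
  67.530·x − 53.366·y = 5012.790656
det = -25.318·-53.366 − 49.814·67.530 = -2012.819032
x = (-2813.054042·-53.366 − 49.814·5012.790656) / -2012.819032 = 49.475740
y = (-25.318·5012.790656 − -2813.054042·67.530) / -2012.819032 = -31.325074

x=49.476 y=-31.325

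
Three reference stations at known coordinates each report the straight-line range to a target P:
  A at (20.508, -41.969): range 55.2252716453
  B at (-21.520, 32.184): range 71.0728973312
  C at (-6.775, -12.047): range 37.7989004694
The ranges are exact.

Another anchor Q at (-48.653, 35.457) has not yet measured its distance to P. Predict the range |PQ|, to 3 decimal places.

eq1: (x − 20.508)² + (y + 41.969)² = 55.2252716453²
eq2: (x + 21.520)² + (y − 32.184)² = 71.0728973312²
eq3: (x + 6.775)² + (y + 12.047)² = 37.7989004694²
eq2−eq1, eq2−eq3 (x²,y² cancel):
  84.056·x − 148.306·y = 2684.580876
  29.490·x − 88.462·y = 2314.710436
det = 84.056·-88.462 − -148.306·29.490 = -3062.217932
x = (2684.580876·-88.462 − -148.306·2314.710436) / -3062.217932 = -34.550791
y = (84.056·2314.710436 − 2684.580876·29.490) / -3062.217932 = -37.684127
|P − Q| = √((-34.550791 − -48.653)² + (-37.684127 − 35.457)²) = 74.488233

74.488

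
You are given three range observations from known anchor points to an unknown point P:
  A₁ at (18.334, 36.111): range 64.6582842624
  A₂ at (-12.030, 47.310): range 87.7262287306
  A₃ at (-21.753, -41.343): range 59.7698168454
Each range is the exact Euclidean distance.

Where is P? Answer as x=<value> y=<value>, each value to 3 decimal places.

eq1: (x − 18.334)² + (y − 36.111)² = 64.6582842624²
eq2: (x + 12.030)² + (y − 47.310)² = 87.7262287306²
eq3: (x + 21.753)² + (y + 41.343)² = 59.7698168454²
eq1−eq2, eq1−eq3 (x²,y² cancel):
  -60.728·x + 22.398·y = -2772.380361
  -80.174·x − 154.908·y = 1150.559499
det = -60.728·-154.908 − 22.398·-80.174 = 11202.990276
x = (-2772.380361·-154.908 − 22.398·1150.559499) / 11202.990276 = 36.034456
y = (-60.728·1150.559499 − -2772.380361·-80.174) / 11202.990276 = -26.077323

x=36.034 y=-26.077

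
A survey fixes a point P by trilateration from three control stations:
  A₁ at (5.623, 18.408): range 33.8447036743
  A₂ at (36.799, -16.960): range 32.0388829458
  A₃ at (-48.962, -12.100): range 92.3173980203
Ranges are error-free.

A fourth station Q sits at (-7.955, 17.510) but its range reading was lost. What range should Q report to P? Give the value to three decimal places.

47.316

eq1: (x − 5.623)² + (y − 18.408)² = 33.8447036743²
eq2: (x − 36.799)² + (y + 16.960)² = 32.0388829458²
eq3: (x + 48.962)² + (y + 12.100)² = 92.3173980203²
eq3−eq1, eq3−eq2 (x²,y² cancel):
  109.170·x + 61.016·y = 5203.823159
  171.522·x − 9.720·y = 6594.132514
det = 109.170·-9.720 − 61.016·171.522 = -11526.718752
x = (5203.823159·-9.720 − 61.016·6594.132514) / -11526.718752 = 39.293815
y = (109.170·6594.132514 − 5203.823159·171.522) / -11526.718752 = 14.981602
|P − Q| = √((39.293815 − -7.955)² + (14.981602 − 17.510)²) = 47.316417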